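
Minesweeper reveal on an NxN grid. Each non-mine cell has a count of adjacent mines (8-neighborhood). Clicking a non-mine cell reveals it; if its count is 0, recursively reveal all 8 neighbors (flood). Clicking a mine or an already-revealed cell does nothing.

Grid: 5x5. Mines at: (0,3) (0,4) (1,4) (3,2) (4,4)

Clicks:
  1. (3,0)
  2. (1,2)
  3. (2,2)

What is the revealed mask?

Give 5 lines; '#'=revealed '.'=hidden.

Click 1 (3,0) count=0: revealed 13 new [(0,0) (0,1) (0,2) (1,0) (1,1) (1,2) (2,0) (2,1) (2,2) (3,0) (3,1) (4,0) (4,1)] -> total=13
Click 2 (1,2) count=1: revealed 0 new [(none)] -> total=13
Click 3 (2,2) count=1: revealed 0 new [(none)] -> total=13

Answer: ###..
###..
###..
##...
##...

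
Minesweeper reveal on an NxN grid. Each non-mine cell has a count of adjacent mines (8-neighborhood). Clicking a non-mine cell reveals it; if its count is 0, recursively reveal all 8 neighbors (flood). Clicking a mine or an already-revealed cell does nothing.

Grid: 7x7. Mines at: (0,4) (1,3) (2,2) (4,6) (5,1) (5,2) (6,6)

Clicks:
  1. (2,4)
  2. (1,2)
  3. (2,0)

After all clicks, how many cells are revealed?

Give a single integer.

Click 1 (2,4) count=1: revealed 1 new [(2,4)] -> total=1
Click 2 (1,2) count=2: revealed 1 new [(1,2)] -> total=2
Click 3 (2,0) count=0: revealed 11 new [(0,0) (0,1) (0,2) (1,0) (1,1) (2,0) (2,1) (3,0) (3,1) (4,0) (4,1)] -> total=13

Answer: 13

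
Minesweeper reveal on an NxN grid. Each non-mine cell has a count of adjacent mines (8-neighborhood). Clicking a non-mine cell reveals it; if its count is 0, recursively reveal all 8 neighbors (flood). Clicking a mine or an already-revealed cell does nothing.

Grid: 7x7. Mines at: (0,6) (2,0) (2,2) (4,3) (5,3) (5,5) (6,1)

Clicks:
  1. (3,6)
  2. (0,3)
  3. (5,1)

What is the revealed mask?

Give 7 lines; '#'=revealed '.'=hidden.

Click 1 (3,6) count=0: revealed 24 new [(0,0) (0,1) (0,2) (0,3) (0,4) (0,5) (1,0) (1,1) (1,2) (1,3) (1,4) (1,5) (1,6) (2,3) (2,4) (2,5) (2,6) (3,3) (3,4) (3,5) (3,6) (4,4) (4,5) (4,6)] -> total=24
Click 2 (0,3) count=0: revealed 0 new [(none)] -> total=24
Click 3 (5,1) count=1: revealed 1 new [(5,1)] -> total=25

Answer: ######.
#######
...####
...####
....###
.#.....
.......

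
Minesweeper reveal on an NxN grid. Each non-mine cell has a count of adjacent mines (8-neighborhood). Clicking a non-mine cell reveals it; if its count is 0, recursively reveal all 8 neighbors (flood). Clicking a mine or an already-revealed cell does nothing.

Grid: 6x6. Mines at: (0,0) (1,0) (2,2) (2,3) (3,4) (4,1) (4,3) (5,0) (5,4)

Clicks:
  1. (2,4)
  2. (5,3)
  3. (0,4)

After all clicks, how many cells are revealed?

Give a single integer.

Click 1 (2,4) count=2: revealed 1 new [(2,4)] -> total=1
Click 2 (5,3) count=2: revealed 1 new [(5,3)] -> total=2
Click 3 (0,4) count=0: revealed 11 new [(0,1) (0,2) (0,3) (0,4) (0,5) (1,1) (1,2) (1,3) (1,4) (1,5) (2,5)] -> total=13

Answer: 13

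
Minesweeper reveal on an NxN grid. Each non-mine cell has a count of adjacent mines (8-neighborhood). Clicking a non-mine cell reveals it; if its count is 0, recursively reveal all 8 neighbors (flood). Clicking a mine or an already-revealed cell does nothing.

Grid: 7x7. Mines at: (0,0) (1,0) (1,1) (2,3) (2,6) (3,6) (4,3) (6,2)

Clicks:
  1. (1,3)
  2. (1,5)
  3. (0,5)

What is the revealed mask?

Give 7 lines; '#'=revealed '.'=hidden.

Click 1 (1,3) count=1: revealed 1 new [(1,3)] -> total=1
Click 2 (1,5) count=1: revealed 1 new [(1,5)] -> total=2
Click 3 (0,5) count=0: revealed 8 new [(0,2) (0,3) (0,4) (0,5) (0,6) (1,2) (1,4) (1,6)] -> total=10

Answer: ..#####
..#####
.......
.......
.......
.......
.......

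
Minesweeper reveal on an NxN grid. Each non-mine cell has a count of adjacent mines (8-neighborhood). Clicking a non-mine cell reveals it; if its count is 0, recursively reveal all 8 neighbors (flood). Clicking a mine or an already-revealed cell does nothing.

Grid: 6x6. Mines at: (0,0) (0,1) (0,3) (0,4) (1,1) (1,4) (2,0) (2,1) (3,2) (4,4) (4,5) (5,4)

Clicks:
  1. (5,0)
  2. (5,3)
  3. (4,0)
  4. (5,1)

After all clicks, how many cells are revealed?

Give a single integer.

Click 1 (5,0) count=0: revealed 10 new [(3,0) (3,1) (4,0) (4,1) (4,2) (4,3) (5,0) (5,1) (5,2) (5,3)] -> total=10
Click 2 (5,3) count=2: revealed 0 new [(none)] -> total=10
Click 3 (4,0) count=0: revealed 0 new [(none)] -> total=10
Click 4 (5,1) count=0: revealed 0 new [(none)] -> total=10

Answer: 10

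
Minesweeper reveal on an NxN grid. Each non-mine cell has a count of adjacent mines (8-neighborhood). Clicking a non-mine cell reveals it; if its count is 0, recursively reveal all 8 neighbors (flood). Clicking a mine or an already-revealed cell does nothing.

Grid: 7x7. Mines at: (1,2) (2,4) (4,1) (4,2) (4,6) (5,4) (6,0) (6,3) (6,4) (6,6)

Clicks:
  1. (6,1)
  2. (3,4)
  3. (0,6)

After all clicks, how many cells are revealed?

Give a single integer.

Answer: 14

Derivation:
Click 1 (6,1) count=1: revealed 1 new [(6,1)] -> total=1
Click 2 (3,4) count=1: revealed 1 new [(3,4)] -> total=2
Click 3 (0,6) count=0: revealed 12 new [(0,3) (0,4) (0,5) (0,6) (1,3) (1,4) (1,5) (1,6) (2,5) (2,6) (3,5) (3,6)] -> total=14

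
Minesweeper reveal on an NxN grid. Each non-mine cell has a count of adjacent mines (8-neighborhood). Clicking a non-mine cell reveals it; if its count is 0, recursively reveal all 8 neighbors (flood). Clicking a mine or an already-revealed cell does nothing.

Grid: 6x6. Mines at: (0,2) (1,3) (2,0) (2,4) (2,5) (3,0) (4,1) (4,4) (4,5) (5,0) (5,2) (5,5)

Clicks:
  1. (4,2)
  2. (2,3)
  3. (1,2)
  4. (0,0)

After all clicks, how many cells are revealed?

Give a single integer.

Answer: 7

Derivation:
Click 1 (4,2) count=2: revealed 1 new [(4,2)] -> total=1
Click 2 (2,3) count=2: revealed 1 new [(2,3)] -> total=2
Click 3 (1,2) count=2: revealed 1 new [(1,2)] -> total=3
Click 4 (0,0) count=0: revealed 4 new [(0,0) (0,1) (1,0) (1,1)] -> total=7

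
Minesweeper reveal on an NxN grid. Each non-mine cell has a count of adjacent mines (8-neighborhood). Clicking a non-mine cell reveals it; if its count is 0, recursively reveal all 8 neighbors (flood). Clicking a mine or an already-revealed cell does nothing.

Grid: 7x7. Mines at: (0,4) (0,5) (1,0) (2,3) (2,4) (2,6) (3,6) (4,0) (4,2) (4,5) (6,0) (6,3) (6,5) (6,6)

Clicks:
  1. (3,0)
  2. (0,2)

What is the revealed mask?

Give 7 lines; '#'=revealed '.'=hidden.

Click 1 (3,0) count=1: revealed 1 new [(3,0)] -> total=1
Click 2 (0,2) count=0: revealed 6 new [(0,1) (0,2) (0,3) (1,1) (1,2) (1,3)] -> total=7

Answer: .###...
.###...
.......
#......
.......
.......
.......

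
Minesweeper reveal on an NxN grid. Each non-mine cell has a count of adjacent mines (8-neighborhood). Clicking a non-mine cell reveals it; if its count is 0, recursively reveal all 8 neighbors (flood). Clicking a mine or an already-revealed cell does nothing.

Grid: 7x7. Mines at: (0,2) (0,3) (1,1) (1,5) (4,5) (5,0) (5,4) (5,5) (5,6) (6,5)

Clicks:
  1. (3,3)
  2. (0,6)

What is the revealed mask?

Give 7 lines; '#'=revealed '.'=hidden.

Answer: ......#
..###..
#####..
#####..
#####..
.###...
.###...

Derivation:
Click 1 (3,3) count=0: revealed 24 new [(1,2) (1,3) (1,4) (2,0) (2,1) (2,2) (2,3) (2,4) (3,0) (3,1) (3,2) (3,3) (3,4) (4,0) (4,1) (4,2) (4,3) (4,4) (5,1) (5,2) (5,3) (6,1) (6,2) (6,3)] -> total=24
Click 2 (0,6) count=1: revealed 1 new [(0,6)] -> total=25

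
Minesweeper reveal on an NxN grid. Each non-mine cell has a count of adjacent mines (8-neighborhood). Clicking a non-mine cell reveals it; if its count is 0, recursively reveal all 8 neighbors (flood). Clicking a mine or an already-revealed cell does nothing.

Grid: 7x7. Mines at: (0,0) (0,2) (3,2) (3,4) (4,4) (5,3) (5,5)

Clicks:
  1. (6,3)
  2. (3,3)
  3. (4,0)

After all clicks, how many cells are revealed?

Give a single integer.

Click 1 (6,3) count=1: revealed 1 new [(6,3)] -> total=1
Click 2 (3,3) count=3: revealed 1 new [(3,3)] -> total=2
Click 3 (4,0) count=0: revealed 15 new [(1,0) (1,1) (2,0) (2,1) (3,0) (3,1) (4,0) (4,1) (4,2) (5,0) (5,1) (5,2) (6,0) (6,1) (6,2)] -> total=17

Answer: 17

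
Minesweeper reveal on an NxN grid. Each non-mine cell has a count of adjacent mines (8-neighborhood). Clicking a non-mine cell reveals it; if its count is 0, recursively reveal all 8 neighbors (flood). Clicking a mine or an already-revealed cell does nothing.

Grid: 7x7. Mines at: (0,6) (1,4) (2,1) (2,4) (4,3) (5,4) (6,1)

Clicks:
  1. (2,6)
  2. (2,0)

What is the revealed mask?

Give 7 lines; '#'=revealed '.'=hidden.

Click 1 (2,6) count=0: revealed 12 new [(1,5) (1,6) (2,5) (2,6) (3,5) (3,6) (4,5) (4,6) (5,5) (5,6) (6,5) (6,6)] -> total=12
Click 2 (2,0) count=1: revealed 1 new [(2,0)] -> total=13

Answer: .......
.....##
#....##
.....##
.....##
.....##
.....##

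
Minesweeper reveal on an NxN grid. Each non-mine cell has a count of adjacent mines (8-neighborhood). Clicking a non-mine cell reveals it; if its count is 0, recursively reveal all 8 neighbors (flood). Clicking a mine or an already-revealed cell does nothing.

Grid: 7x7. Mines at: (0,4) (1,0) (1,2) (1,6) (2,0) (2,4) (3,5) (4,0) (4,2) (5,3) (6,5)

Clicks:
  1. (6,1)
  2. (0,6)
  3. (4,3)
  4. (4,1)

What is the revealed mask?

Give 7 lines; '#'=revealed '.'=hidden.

Click 1 (6,1) count=0: revealed 6 new [(5,0) (5,1) (5,2) (6,0) (6,1) (6,2)] -> total=6
Click 2 (0,6) count=1: revealed 1 new [(0,6)] -> total=7
Click 3 (4,3) count=2: revealed 1 new [(4,3)] -> total=8
Click 4 (4,1) count=2: revealed 1 new [(4,1)] -> total=9

Answer: ......#
.......
.......
.......
.#.#...
###....
###....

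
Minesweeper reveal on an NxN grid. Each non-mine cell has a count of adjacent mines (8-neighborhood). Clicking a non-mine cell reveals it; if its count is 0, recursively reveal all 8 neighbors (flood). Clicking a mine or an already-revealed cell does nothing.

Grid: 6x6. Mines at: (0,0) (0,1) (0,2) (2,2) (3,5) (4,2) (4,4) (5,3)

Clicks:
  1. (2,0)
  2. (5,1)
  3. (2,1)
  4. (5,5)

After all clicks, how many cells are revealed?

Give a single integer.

Answer: 11

Derivation:
Click 1 (2,0) count=0: revealed 10 new [(1,0) (1,1) (2,0) (2,1) (3,0) (3,1) (4,0) (4,1) (5,0) (5,1)] -> total=10
Click 2 (5,1) count=1: revealed 0 new [(none)] -> total=10
Click 3 (2,1) count=1: revealed 0 new [(none)] -> total=10
Click 4 (5,5) count=1: revealed 1 new [(5,5)] -> total=11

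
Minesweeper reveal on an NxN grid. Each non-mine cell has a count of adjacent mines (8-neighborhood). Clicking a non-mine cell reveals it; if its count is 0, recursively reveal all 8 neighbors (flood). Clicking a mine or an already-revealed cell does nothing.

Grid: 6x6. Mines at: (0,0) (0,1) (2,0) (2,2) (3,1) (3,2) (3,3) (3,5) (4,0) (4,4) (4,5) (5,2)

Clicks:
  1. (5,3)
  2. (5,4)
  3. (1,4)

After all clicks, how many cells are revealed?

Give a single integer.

Click 1 (5,3) count=2: revealed 1 new [(5,3)] -> total=1
Click 2 (5,4) count=2: revealed 1 new [(5,4)] -> total=2
Click 3 (1,4) count=0: revealed 11 new [(0,2) (0,3) (0,4) (0,5) (1,2) (1,3) (1,4) (1,5) (2,3) (2,4) (2,5)] -> total=13

Answer: 13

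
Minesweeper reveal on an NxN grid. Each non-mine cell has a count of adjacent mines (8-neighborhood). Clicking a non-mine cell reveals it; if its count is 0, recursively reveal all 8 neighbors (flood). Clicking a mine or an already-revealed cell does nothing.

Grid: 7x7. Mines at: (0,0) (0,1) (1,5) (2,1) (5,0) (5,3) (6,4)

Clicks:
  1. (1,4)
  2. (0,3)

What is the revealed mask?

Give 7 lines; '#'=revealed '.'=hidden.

Click 1 (1,4) count=1: revealed 1 new [(1,4)] -> total=1
Click 2 (0,3) count=0: revealed 25 new [(0,2) (0,3) (0,4) (1,2) (1,3) (2,2) (2,3) (2,4) (2,5) (2,6) (3,2) (3,3) (3,4) (3,5) (3,6) (4,2) (4,3) (4,4) (4,5) (4,6) (5,4) (5,5) (5,6) (6,5) (6,6)] -> total=26

Answer: ..###..
..###..
..#####
..#####
..#####
....###
.....##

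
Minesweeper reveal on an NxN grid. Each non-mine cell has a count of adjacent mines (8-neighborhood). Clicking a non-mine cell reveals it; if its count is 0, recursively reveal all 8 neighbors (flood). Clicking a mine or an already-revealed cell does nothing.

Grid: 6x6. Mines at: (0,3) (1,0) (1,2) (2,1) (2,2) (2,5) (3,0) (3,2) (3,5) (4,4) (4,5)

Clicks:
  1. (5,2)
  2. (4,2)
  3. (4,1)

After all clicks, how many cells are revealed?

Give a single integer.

Answer: 8

Derivation:
Click 1 (5,2) count=0: revealed 8 new [(4,0) (4,1) (4,2) (4,3) (5,0) (5,1) (5,2) (5,3)] -> total=8
Click 2 (4,2) count=1: revealed 0 new [(none)] -> total=8
Click 3 (4,1) count=2: revealed 0 new [(none)] -> total=8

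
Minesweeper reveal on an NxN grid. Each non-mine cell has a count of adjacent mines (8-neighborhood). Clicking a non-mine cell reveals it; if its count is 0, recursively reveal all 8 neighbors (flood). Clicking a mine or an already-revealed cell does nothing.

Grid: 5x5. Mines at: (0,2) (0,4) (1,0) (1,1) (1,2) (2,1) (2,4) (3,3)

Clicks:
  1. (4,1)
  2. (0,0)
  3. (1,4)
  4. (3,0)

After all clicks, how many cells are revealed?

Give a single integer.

Click 1 (4,1) count=0: revealed 6 new [(3,0) (3,1) (3,2) (4,0) (4,1) (4,2)] -> total=6
Click 2 (0,0) count=2: revealed 1 new [(0,0)] -> total=7
Click 3 (1,4) count=2: revealed 1 new [(1,4)] -> total=8
Click 4 (3,0) count=1: revealed 0 new [(none)] -> total=8

Answer: 8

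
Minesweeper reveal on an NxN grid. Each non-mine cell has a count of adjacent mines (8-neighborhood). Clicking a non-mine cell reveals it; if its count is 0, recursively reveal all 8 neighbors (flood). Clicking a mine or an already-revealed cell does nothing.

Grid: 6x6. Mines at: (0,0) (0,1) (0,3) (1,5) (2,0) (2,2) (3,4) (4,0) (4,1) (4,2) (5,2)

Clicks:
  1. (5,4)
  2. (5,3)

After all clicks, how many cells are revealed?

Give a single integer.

Click 1 (5,4) count=0: revealed 6 new [(4,3) (4,4) (4,5) (5,3) (5,4) (5,5)] -> total=6
Click 2 (5,3) count=2: revealed 0 new [(none)] -> total=6

Answer: 6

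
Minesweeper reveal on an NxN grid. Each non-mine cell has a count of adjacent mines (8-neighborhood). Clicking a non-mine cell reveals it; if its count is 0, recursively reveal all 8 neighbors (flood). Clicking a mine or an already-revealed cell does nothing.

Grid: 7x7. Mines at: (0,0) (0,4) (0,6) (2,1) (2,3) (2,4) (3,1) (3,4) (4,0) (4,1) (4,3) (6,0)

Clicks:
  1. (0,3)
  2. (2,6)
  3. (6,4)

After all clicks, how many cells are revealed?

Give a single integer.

Answer: 22

Derivation:
Click 1 (0,3) count=1: revealed 1 new [(0,3)] -> total=1
Click 2 (2,6) count=0: revealed 21 new [(1,5) (1,6) (2,5) (2,6) (3,5) (3,6) (4,4) (4,5) (4,6) (5,1) (5,2) (5,3) (5,4) (5,5) (5,6) (6,1) (6,2) (6,3) (6,4) (6,5) (6,6)] -> total=22
Click 3 (6,4) count=0: revealed 0 new [(none)] -> total=22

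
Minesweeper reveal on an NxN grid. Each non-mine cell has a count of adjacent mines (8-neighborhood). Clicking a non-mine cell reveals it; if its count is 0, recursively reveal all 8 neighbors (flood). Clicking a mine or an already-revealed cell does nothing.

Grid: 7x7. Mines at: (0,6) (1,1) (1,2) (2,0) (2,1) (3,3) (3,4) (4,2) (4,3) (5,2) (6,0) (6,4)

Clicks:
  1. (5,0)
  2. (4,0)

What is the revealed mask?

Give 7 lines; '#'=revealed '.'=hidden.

Click 1 (5,0) count=1: revealed 1 new [(5,0)] -> total=1
Click 2 (4,0) count=0: revealed 5 new [(3,0) (3,1) (4,0) (4,1) (5,1)] -> total=6

Answer: .......
.......
.......
##.....
##.....
##.....
.......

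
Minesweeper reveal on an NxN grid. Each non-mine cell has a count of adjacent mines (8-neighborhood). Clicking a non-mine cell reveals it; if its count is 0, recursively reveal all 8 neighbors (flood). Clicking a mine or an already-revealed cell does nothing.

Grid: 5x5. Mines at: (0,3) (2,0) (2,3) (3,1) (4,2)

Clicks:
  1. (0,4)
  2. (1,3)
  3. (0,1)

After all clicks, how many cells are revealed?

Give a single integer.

Answer: 8

Derivation:
Click 1 (0,4) count=1: revealed 1 new [(0,4)] -> total=1
Click 2 (1,3) count=2: revealed 1 new [(1,3)] -> total=2
Click 3 (0,1) count=0: revealed 6 new [(0,0) (0,1) (0,2) (1,0) (1,1) (1,2)] -> total=8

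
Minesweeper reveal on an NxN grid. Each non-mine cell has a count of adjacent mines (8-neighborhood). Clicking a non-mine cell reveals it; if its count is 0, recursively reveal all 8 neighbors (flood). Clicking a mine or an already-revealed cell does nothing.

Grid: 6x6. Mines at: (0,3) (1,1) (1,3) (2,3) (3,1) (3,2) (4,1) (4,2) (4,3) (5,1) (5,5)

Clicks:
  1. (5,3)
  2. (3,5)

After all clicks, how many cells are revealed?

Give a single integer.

Answer: 11

Derivation:
Click 1 (5,3) count=2: revealed 1 new [(5,3)] -> total=1
Click 2 (3,5) count=0: revealed 10 new [(0,4) (0,5) (1,4) (1,5) (2,4) (2,5) (3,4) (3,5) (4,4) (4,5)] -> total=11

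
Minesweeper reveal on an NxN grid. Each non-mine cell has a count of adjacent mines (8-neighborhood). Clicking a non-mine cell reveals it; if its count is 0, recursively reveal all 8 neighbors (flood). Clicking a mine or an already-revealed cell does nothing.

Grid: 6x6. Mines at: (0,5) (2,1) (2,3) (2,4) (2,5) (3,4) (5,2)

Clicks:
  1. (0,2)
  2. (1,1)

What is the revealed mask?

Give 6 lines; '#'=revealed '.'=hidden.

Click 1 (0,2) count=0: revealed 10 new [(0,0) (0,1) (0,2) (0,3) (0,4) (1,0) (1,1) (1,2) (1,3) (1,4)] -> total=10
Click 2 (1,1) count=1: revealed 0 new [(none)] -> total=10

Answer: #####.
#####.
......
......
......
......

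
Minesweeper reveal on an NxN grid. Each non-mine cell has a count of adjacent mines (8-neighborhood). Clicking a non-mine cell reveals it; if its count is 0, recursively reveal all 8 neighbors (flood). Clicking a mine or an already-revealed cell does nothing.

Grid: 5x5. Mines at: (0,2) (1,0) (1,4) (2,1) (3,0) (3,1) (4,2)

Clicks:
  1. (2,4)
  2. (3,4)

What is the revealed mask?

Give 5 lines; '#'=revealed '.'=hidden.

Answer: .....
.....
...##
...##
...##

Derivation:
Click 1 (2,4) count=1: revealed 1 new [(2,4)] -> total=1
Click 2 (3,4) count=0: revealed 5 new [(2,3) (3,3) (3,4) (4,3) (4,4)] -> total=6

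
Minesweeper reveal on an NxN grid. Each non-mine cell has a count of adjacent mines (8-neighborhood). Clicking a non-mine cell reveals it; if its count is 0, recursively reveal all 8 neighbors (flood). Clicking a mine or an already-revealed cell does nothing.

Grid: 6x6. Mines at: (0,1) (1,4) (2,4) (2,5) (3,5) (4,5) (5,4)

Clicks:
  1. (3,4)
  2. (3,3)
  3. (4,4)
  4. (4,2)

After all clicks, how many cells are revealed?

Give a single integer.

Click 1 (3,4) count=4: revealed 1 new [(3,4)] -> total=1
Click 2 (3,3) count=1: revealed 1 new [(3,3)] -> total=2
Click 3 (4,4) count=3: revealed 1 new [(4,4)] -> total=3
Click 4 (4,2) count=0: revealed 19 new [(1,0) (1,1) (1,2) (1,3) (2,0) (2,1) (2,2) (2,3) (3,0) (3,1) (3,2) (4,0) (4,1) (4,2) (4,3) (5,0) (5,1) (5,2) (5,3)] -> total=22

Answer: 22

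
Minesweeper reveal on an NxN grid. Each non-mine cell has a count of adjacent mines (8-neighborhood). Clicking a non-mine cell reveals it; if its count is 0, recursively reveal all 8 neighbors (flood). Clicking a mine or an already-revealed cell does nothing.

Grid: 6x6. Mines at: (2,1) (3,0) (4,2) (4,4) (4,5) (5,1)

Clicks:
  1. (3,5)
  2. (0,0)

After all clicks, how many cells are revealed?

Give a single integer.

Click 1 (3,5) count=2: revealed 1 new [(3,5)] -> total=1
Click 2 (0,0) count=0: revealed 19 new [(0,0) (0,1) (0,2) (0,3) (0,4) (0,5) (1,0) (1,1) (1,2) (1,3) (1,4) (1,5) (2,2) (2,3) (2,4) (2,5) (3,2) (3,3) (3,4)] -> total=20

Answer: 20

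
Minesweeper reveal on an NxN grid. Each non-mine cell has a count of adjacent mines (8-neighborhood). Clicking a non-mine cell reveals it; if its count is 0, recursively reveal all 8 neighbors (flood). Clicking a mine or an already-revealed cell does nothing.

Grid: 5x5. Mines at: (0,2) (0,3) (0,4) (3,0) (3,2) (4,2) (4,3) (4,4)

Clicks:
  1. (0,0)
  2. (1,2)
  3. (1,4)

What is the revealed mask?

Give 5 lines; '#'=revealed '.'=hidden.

Answer: ##...
###.#
##...
.....
.....

Derivation:
Click 1 (0,0) count=0: revealed 6 new [(0,0) (0,1) (1,0) (1,1) (2,0) (2,1)] -> total=6
Click 2 (1,2) count=2: revealed 1 new [(1,2)] -> total=7
Click 3 (1,4) count=2: revealed 1 new [(1,4)] -> total=8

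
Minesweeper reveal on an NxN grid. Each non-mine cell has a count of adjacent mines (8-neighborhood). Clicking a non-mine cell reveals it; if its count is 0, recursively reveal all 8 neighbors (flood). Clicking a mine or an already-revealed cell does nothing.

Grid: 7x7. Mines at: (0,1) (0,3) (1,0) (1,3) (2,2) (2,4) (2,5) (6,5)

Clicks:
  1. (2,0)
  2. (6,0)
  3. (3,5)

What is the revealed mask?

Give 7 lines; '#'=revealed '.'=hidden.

Answer: .......
.......
##.....
#######
#######
#######
#####..

Derivation:
Click 1 (2,0) count=1: revealed 1 new [(2,0)] -> total=1
Click 2 (6,0) count=0: revealed 27 new [(2,1) (3,0) (3,1) (3,2) (3,3) (3,4) (3,5) (3,6) (4,0) (4,1) (4,2) (4,3) (4,4) (4,5) (4,6) (5,0) (5,1) (5,2) (5,3) (5,4) (5,5) (5,6) (6,0) (6,1) (6,2) (6,3) (6,4)] -> total=28
Click 3 (3,5) count=2: revealed 0 new [(none)] -> total=28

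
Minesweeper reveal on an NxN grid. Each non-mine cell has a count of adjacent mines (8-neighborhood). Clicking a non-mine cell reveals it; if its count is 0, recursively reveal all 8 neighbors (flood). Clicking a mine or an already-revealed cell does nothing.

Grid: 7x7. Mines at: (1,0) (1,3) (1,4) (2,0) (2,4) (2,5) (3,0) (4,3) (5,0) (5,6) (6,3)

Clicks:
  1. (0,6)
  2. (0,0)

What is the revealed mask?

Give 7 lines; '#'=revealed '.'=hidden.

Answer: #....##
.....##
.......
.......
.......
.......
.......

Derivation:
Click 1 (0,6) count=0: revealed 4 new [(0,5) (0,6) (1,5) (1,6)] -> total=4
Click 2 (0,0) count=1: revealed 1 new [(0,0)] -> total=5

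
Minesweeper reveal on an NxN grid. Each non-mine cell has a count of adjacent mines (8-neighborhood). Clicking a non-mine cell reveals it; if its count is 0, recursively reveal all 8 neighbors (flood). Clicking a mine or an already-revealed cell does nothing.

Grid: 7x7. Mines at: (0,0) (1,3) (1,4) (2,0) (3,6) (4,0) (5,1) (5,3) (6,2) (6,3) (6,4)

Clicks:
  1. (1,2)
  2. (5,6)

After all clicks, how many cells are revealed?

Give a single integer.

Answer: 7

Derivation:
Click 1 (1,2) count=1: revealed 1 new [(1,2)] -> total=1
Click 2 (5,6) count=0: revealed 6 new [(4,5) (4,6) (5,5) (5,6) (6,5) (6,6)] -> total=7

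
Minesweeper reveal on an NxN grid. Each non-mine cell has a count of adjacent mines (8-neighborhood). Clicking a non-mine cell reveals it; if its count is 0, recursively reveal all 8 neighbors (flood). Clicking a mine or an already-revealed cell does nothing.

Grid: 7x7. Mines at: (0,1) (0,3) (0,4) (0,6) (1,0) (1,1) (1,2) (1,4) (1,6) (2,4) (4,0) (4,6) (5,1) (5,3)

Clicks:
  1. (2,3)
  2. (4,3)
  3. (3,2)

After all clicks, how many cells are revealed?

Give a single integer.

Answer: 9

Derivation:
Click 1 (2,3) count=3: revealed 1 new [(2,3)] -> total=1
Click 2 (4,3) count=1: revealed 1 new [(4,3)] -> total=2
Click 3 (3,2) count=0: revealed 7 new [(2,1) (2,2) (3,1) (3,2) (3,3) (4,1) (4,2)] -> total=9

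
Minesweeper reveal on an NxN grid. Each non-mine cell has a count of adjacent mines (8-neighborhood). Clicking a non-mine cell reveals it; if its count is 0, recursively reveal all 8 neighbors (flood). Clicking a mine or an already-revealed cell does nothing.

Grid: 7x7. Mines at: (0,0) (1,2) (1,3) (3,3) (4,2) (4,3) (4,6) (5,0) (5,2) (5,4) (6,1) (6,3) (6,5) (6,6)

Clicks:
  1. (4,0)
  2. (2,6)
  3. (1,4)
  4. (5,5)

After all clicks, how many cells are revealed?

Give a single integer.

Click 1 (4,0) count=1: revealed 1 new [(4,0)] -> total=1
Click 2 (2,6) count=0: revealed 12 new [(0,4) (0,5) (0,6) (1,4) (1,5) (1,6) (2,4) (2,5) (2,6) (3,4) (3,5) (3,6)] -> total=13
Click 3 (1,4) count=1: revealed 0 new [(none)] -> total=13
Click 4 (5,5) count=4: revealed 1 new [(5,5)] -> total=14

Answer: 14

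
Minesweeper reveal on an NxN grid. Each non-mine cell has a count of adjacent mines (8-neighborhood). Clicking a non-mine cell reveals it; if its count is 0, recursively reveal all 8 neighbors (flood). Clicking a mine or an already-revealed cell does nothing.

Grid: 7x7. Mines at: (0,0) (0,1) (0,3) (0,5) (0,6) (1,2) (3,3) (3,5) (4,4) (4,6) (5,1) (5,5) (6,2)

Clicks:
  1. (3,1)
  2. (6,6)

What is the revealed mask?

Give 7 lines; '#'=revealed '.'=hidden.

Click 1 (3,1) count=0: revealed 11 new [(1,0) (1,1) (2,0) (2,1) (2,2) (3,0) (3,1) (3,2) (4,0) (4,1) (4,2)] -> total=11
Click 2 (6,6) count=1: revealed 1 new [(6,6)] -> total=12

Answer: .......
##.....
###....
###....
###....
.......
......#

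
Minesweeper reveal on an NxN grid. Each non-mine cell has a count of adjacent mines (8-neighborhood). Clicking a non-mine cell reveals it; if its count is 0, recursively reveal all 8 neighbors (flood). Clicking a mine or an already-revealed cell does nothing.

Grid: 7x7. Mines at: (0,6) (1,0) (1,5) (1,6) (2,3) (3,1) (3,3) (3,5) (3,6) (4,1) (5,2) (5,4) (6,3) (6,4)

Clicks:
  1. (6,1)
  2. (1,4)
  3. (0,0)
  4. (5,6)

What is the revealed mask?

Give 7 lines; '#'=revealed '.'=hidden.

Answer: #......
....#..
.......
.......
.....##
.....##
.#...##

Derivation:
Click 1 (6,1) count=1: revealed 1 new [(6,1)] -> total=1
Click 2 (1,4) count=2: revealed 1 new [(1,4)] -> total=2
Click 3 (0,0) count=1: revealed 1 new [(0,0)] -> total=3
Click 4 (5,6) count=0: revealed 6 new [(4,5) (4,6) (5,5) (5,6) (6,5) (6,6)] -> total=9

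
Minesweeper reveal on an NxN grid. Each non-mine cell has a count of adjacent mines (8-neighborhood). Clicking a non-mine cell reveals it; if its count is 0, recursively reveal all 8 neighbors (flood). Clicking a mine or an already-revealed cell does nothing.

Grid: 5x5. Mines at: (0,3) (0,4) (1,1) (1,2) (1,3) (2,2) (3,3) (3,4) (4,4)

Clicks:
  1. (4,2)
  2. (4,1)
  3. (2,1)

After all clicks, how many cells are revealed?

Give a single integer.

Click 1 (4,2) count=1: revealed 1 new [(4,2)] -> total=1
Click 2 (4,1) count=0: revealed 7 new [(2,0) (2,1) (3,0) (3,1) (3,2) (4,0) (4,1)] -> total=8
Click 3 (2,1) count=3: revealed 0 new [(none)] -> total=8

Answer: 8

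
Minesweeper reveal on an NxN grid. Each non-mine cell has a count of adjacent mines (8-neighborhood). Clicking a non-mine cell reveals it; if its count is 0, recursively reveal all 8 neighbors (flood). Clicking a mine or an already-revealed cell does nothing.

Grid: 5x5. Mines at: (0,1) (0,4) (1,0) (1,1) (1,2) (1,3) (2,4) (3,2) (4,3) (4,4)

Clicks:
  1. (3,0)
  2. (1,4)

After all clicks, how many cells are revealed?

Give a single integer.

Answer: 7

Derivation:
Click 1 (3,0) count=0: revealed 6 new [(2,0) (2,1) (3,0) (3,1) (4,0) (4,1)] -> total=6
Click 2 (1,4) count=3: revealed 1 new [(1,4)] -> total=7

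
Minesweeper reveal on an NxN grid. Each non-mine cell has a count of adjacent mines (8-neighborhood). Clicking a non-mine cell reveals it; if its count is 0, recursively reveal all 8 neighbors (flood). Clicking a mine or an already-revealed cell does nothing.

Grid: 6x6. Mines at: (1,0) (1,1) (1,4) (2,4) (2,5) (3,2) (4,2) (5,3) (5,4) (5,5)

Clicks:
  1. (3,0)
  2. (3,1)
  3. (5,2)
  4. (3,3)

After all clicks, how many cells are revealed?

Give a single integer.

Click 1 (3,0) count=0: revealed 8 new [(2,0) (2,1) (3,0) (3,1) (4,0) (4,1) (5,0) (5,1)] -> total=8
Click 2 (3,1) count=2: revealed 0 new [(none)] -> total=8
Click 3 (5,2) count=2: revealed 1 new [(5,2)] -> total=9
Click 4 (3,3) count=3: revealed 1 new [(3,3)] -> total=10

Answer: 10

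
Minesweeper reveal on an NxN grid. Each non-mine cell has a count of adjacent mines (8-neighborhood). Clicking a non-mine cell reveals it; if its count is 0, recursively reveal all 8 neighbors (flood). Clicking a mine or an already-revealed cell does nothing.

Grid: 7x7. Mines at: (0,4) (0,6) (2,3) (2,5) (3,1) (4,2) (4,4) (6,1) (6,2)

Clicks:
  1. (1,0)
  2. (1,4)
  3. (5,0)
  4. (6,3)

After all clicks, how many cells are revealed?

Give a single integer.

Click 1 (1,0) count=0: revealed 11 new [(0,0) (0,1) (0,2) (0,3) (1,0) (1,1) (1,2) (1,3) (2,0) (2,1) (2,2)] -> total=11
Click 2 (1,4) count=3: revealed 1 new [(1,4)] -> total=12
Click 3 (5,0) count=1: revealed 1 new [(5,0)] -> total=13
Click 4 (6,3) count=1: revealed 1 new [(6,3)] -> total=14

Answer: 14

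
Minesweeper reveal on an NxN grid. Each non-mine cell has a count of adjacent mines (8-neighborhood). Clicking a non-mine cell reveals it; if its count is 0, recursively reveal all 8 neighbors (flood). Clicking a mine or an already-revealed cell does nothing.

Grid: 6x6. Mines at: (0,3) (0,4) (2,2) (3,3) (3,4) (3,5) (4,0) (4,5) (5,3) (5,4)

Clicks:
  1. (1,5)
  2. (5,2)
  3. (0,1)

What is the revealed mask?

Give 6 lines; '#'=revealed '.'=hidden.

Answer: ###...
###..#
##....
##....
......
..#...

Derivation:
Click 1 (1,5) count=1: revealed 1 new [(1,5)] -> total=1
Click 2 (5,2) count=1: revealed 1 new [(5,2)] -> total=2
Click 3 (0,1) count=0: revealed 10 new [(0,0) (0,1) (0,2) (1,0) (1,1) (1,2) (2,0) (2,1) (3,0) (3,1)] -> total=12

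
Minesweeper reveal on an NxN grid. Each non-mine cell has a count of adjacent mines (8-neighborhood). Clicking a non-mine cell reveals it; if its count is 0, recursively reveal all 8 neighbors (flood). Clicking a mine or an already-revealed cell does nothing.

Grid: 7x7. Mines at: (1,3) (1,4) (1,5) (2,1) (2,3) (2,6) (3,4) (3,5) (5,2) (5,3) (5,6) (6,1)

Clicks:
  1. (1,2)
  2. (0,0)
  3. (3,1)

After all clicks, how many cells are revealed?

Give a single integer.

Click 1 (1,2) count=3: revealed 1 new [(1,2)] -> total=1
Click 2 (0,0) count=0: revealed 5 new [(0,0) (0,1) (0,2) (1,0) (1,1)] -> total=6
Click 3 (3,1) count=1: revealed 1 new [(3,1)] -> total=7

Answer: 7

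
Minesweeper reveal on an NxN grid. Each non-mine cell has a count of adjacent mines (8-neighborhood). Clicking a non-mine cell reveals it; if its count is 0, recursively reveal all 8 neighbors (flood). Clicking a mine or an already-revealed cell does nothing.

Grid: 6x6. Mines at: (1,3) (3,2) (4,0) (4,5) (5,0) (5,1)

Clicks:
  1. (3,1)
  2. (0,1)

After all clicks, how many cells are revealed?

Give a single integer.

Answer: 11

Derivation:
Click 1 (3,1) count=2: revealed 1 new [(3,1)] -> total=1
Click 2 (0,1) count=0: revealed 10 new [(0,0) (0,1) (0,2) (1,0) (1,1) (1,2) (2,0) (2,1) (2,2) (3,0)] -> total=11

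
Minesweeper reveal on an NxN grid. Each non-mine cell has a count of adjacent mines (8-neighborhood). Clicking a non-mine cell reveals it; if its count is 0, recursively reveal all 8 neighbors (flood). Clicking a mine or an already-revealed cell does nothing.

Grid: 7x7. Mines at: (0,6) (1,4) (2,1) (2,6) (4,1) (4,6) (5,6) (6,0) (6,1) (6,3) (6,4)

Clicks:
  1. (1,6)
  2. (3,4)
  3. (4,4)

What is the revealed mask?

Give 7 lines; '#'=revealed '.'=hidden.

Answer: .......
......#
..####.
..####.
..####.
..####.
.......

Derivation:
Click 1 (1,6) count=2: revealed 1 new [(1,6)] -> total=1
Click 2 (3,4) count=0: revealed 16 new [(2,2) (2,3) (2,4) (2,5) (3,2) (3,3) (3,4) (3,5) (4,2) (4,3) (4,4) (4,5) (5,2) (5,3) (5,4) (5,5)] -> total=17
Click 3 (4,4) count=0: revealed 0 new [(none)] -> total=17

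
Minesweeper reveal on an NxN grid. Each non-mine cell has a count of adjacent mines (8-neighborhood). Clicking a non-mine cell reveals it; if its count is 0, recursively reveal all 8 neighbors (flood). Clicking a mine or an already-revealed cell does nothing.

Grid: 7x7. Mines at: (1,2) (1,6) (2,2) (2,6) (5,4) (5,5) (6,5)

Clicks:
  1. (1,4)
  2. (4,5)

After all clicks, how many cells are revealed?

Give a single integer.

Click 1 (1,4) count=0: revealed 15 new [(0,3) (0,4) (0,5) (1,3) (1,4) (1,5) (2,3) (2,4) (2,5) (3,3) (3,4) (3,5) (4,3) (4,4) (4,5)] -> total=15
Click 2 (4,5) count=2: revealed 0 new [(none)] -> total=15

Answer: 15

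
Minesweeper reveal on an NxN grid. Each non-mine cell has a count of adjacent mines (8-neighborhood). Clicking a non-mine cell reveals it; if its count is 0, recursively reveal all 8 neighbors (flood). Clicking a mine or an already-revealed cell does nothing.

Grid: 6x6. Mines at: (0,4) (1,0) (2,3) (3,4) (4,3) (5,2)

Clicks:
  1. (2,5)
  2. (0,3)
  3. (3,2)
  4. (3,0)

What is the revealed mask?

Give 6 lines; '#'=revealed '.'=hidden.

Answer: ...#..
......
###..#
###...
###...
##....

Derivation:
Click 1 (2,5) count=1: revealed 1 new [(2,5)] -> total=1
Click 2 (0,3) count=1: revealed 1 new [(0,3)] -> total=2
Click 3 (3,2) count=2: revealed 1 new [(3,2)] -> total=3
Click 4 (3,0) count=0: revealed 10 new [(2,0) (2,1) (2,2) (3,0) (3,1) (4,0) (4,1) (4,2) (5,0) (5,1)] -> total=13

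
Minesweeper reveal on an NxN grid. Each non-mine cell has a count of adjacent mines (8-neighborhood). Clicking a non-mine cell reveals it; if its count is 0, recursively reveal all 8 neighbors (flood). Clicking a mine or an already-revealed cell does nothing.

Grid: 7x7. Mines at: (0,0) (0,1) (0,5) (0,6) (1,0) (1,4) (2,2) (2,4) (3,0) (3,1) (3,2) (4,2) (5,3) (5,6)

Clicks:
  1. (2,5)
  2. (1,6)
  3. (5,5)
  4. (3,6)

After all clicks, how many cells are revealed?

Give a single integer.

Answer: 9

Derivation:
Click 1 (2,5) count=2: revealed 1 new [(2,5)] -> total=1
Click 2 (1,6) count=2: revealed 1 new [(1,6)] -> total=2
Click 3 (5,5) count=1: revealed 1 new [(5,5)] -> total=3
Click 4 (3,6) count=0: revealed 6 new [(1,5) (2,6) (3,5) (3,6) (4,5) (4,6)] -> total=9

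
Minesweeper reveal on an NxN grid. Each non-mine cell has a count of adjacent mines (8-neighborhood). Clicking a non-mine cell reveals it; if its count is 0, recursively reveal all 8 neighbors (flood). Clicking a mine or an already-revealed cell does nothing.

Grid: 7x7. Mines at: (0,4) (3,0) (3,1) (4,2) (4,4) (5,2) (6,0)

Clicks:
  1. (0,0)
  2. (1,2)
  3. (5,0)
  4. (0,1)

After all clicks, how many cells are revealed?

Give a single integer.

Click 1 (0,0) count=0: revealed 35 new [(0,0) (0,1) (0,2) (0,3) (0,5) (0,6) (1,0) (1,1) (1,2) (1,3) (1,4) (1,5) (1,6) (2,0) (2,1) (2,2) (2,3) (2,4) (2,5) (2,6) (3,2) (3,3) (3,4) (3,5) (3,6) (4,5) (4,6) (5,3) (5,4) (5,5) (5,6) (6,3) (6,4) (6,5) (6,6)] -> total=35
Click 2 (1,2) count=0: revealed 0 new [(none)] -> total=35
Click 3 (5,0) count=1: revealed 1 new [(5,0)] -> total=36
Click 4 (0,1) count=0: revealed 0 new [(none)] -> total=36

Answer: 36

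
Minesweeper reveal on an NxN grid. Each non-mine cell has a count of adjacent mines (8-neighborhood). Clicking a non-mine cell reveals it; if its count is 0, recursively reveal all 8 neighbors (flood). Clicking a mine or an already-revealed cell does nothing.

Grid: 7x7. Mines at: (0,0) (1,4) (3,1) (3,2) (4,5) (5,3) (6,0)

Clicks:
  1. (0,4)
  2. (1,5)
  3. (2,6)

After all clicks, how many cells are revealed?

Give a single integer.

Click 1 (0,4) count=1: revealed 1 new [(0,4)] -> total=1
Click 2 (1,5) count=1: revealed 1 new [(1,5)] -> total=2
Click 3 (2,6) count=0: revealed 7 new [(0,5) (0,6) (1,6) (2,5) (2,6) (3,5) (3,6)] -> total=9

Answer: 9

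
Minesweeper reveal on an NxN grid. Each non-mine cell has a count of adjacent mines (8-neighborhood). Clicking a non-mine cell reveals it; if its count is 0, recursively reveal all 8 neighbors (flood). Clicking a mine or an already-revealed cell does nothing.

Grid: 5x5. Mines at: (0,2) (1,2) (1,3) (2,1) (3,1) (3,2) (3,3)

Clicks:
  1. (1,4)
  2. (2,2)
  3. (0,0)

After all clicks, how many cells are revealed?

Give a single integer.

Answer: 6

Derivation:
Click 1 (1,4) count=1: revealed 1 new [(1,4)] -> total=1
Click 2 (2,2) count=6: revealed 1 new [(2,2)] -> total=2
Click 3 (0,0) count=0: revealed 4 new [(0,0) (0,1) (1,0) (1,1)] -> total=6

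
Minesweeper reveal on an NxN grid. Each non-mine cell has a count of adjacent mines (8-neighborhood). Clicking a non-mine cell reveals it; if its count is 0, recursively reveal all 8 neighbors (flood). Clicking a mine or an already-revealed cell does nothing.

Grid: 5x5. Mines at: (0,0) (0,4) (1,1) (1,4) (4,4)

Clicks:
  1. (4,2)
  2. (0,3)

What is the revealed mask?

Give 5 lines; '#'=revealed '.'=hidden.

Answer: ...#.
.....
####.
####.
####.

Derivation:
Click 1 (4,2) count=0: revealed 12 new [(2,0) (2,1) (2,2) (2,3) (3,0) (3,1) (3,2) (3,3) (4,0) (4,1) (4,2) (4,3)] -> total=12
Click 2 (0,3) count=2: revealed 1 new [(0,3)] -> total=13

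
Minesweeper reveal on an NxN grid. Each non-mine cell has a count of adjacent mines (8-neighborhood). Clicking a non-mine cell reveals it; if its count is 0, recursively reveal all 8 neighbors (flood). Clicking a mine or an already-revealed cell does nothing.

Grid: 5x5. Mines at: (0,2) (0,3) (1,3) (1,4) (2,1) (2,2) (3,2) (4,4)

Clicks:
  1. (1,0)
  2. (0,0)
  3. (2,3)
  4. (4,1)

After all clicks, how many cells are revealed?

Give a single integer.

Answer: 6

Derivation:
Click 1 (1,0) count=1: revealed 1 new [(1,0)] -> total=1
Click 2 (0,0) count=0: revealed 3 new [(0,0) (0,1) (1,1)] -> total=4
Click 3 (2,3) count=4: revealed 1 new [(2,3)] -> total=5
Click 4 (4,1) count=1: revealed 1 new [(4,1)] -> total=6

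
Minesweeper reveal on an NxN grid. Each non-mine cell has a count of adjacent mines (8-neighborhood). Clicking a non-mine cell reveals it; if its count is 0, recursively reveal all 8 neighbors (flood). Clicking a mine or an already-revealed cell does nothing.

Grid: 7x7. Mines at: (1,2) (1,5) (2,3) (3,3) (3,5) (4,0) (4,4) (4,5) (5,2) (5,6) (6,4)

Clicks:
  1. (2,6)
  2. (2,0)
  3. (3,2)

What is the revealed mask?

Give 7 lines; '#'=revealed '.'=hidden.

Click 1 (2,6) count=2: revealed 1 new [(2,6)] -> total=1
Click 2 (2,0) count=0: revealed 8 new [(0,0) (0,1) (1,0) (1,1) (2,0) (2,1) (3,0) (3,1)] -> total=9
Click 3 (3,2) count=2: revealed 1 new [(3,2)] -> total=10

Answer: ##.....
##.....
##....#
###....
.......
.......
.......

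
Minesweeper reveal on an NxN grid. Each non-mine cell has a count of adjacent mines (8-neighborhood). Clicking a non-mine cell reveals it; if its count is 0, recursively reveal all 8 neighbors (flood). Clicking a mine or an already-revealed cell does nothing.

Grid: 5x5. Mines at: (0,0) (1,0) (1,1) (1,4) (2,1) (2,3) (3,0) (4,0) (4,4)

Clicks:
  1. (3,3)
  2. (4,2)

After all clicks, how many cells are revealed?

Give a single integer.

Answer: 6

Derivation:
Click 1 (3,3) count=2: revealed 1 new [(3,3)] -> total=1
Click 2 (4,2) count=0: revealed 5 new [(3,1) (3,2) (4,1) (4,2) (4,3)] -> total=6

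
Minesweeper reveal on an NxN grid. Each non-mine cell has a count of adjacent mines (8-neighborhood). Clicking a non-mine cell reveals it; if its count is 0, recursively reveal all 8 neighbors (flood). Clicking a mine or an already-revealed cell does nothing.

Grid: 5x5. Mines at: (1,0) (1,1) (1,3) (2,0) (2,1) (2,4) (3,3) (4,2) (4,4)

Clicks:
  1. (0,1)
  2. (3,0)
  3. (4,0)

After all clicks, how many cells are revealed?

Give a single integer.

Click 1 (0,1) count=2: revealed 1 new [(0,1)] -> total=1
Click 2 (3,0) count=2: revealed 1 new [(3,0)] -> total=2
Click 3 (4,0) count=0: revealed 3 new [(3,1) (4,0) (4,1)] -> total=5

Answer: 5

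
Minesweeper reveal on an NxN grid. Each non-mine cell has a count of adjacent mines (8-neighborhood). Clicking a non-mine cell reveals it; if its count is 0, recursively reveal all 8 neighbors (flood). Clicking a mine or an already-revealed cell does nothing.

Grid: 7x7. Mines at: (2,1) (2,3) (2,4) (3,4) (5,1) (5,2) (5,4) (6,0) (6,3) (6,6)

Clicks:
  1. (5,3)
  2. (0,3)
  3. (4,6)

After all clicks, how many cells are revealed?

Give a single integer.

Click 1 (5,3) count=3: revealed 1 new [(5,3)] -> total=1
Click 2 (0,3) count=0: revealed 22 new [(0,0) (0,1) (0,2) (0,3) (0,4) (0,5) (0,6) (1,0) (1,1) (1,2) (1,3) (1,4) (1,5) (1,6) (2,5) (2,6) (3,5) (3,6) (4,5) (4,6) (5,5) (5,6)] -> total=23
Click 3 (4,6) count=0: revealed 0 new [(none)] -> total=23

Answer: 23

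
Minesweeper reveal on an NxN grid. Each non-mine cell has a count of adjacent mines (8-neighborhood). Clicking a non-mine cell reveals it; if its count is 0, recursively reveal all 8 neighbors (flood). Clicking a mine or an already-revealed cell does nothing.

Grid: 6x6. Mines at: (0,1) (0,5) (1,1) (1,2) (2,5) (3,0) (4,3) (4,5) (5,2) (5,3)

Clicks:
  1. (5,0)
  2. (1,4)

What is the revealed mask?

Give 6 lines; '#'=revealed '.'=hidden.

Answer: ......
....#.
......
......
##....
##....

Derivation:
Click 1 (5,0) count=0: revealed 4 new [(4,0) (4,1) (5,0) (5,1)] -> total=4
Click 2 (1,4) count=2: revealed 1 new [(1,4)] -> total=5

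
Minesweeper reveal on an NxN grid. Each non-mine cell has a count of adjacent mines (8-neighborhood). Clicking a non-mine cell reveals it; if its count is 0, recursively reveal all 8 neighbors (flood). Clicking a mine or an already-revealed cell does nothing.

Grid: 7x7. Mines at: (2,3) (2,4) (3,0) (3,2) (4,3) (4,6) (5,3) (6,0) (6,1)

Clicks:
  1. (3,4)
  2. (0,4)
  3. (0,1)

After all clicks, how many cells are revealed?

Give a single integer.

Answer: 22

Derivation:
Click 1 (3,4) count=3: revealed 1 new [(3,4)] -> total=1
Click 2 (0,4) count=0: revealed 21 new [(0,0) (0,1) (0,2) (0,3) (0,4) (0,5) (0,6) (1,0) (1,1) (1,2) (1,3) (1,4) (1,5) (1,6) (2,0) (2,1) (2,2) (2,5) (2,6) (3,5) (3,6)] -> total=22
Click 3 (0,1) count=0: revealed 0 new [(none)] -> total=22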